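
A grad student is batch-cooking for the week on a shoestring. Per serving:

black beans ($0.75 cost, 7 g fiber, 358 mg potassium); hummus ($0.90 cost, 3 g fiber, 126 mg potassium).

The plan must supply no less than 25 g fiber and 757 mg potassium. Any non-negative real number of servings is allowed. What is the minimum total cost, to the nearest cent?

black beans only: max(25/7, 757/358) = 3.571 servings → $2.68.
hummus only: max(25/3, 757/126) = 8.333 servings → $7.50.
black beans + hummus: intersection lies outside the first quadrant.
So the least-cost plan costs $2.68.

$2.68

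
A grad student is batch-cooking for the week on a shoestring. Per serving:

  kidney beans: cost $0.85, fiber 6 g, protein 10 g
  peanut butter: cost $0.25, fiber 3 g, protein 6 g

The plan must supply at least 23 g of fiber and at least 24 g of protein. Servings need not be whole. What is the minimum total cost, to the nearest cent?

$1.92

At the optimum either one food covers both requirements or two foods hit both targets exactly; no other combination can be cheaper.
kidney beans only: max(23/6, 24/10) = 3.833 servings → $3.26.
peanut butter only: max(23/3, 24/6) = 7.667 servings → $1.92.
kidney beans + peanut butter: the both-tight solution has a negative serving — not a feasible corner.
The minimum over all feasible corners is $1.92.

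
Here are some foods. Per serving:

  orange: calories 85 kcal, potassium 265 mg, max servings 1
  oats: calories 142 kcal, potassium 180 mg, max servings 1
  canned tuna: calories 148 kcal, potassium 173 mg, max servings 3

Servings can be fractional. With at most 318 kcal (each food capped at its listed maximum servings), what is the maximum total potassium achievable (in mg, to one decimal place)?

551.4 mg

Potassium per kcal: orange 3.118, oats 1.268, canned tuna 1.169.
Take 1 serving of orange: uses 85 kcal, +265.0 mg potassium (running total 265.0 mg).
Take 1 serving of oats: uses 142 kcal, +180.0 mg potassium (running total 445.0 mg).
Take 0.6149 servings of canned tuna: uses 91 kcal, +106.4 mg potassium (running total 551.4 mg).
Filling greedily by potassium-per-kcal is optimal for one linear limit, giving 551.4 mg.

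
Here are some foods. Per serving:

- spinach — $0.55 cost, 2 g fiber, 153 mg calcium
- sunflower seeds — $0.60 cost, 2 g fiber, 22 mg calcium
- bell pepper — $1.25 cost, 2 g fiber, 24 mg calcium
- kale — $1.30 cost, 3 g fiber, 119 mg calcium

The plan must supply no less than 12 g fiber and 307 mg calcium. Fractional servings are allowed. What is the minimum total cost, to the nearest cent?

$3.30

spinach only: max(12/2, 307/153) = 6 servings → $3.30.
sunflower seeds only: max(12/2, 307/22) = 13.95 servings → $8.37.
bell pepper only: max(12/2, 307/24) = 12.79 servings → $15.99.
kale only: max(12/3, 307/119) = 4 servings → $5.20.
spinach + sunflower seeds with both tight: 1.336 servings and 4.664 servings → $3.53.
spinach + bell pepper with both tight: 1.264 servings and 4.736 servings → $6.62.
spinach + kale with both targets exact would need a negative amount; discard.
sunflower seeds + bell pepper: the both-tight solution has a negative serving — not a feasible corner.
sunflower seeds + kale with both tight: 2.948 servings and 2.035 servings → $4.41.
bell pepper + kale with both tight: 3.054 servings and 1.964 servings → $6.37.
So the least-cost plan costs $3.30.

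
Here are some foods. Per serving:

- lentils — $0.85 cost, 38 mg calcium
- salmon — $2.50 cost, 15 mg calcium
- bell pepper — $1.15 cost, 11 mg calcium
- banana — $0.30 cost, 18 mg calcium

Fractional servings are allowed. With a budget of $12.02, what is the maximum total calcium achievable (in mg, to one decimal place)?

721.2 mg

Calcium per dollar: banana 60, lentils 44.71, bell pepper 9.565, salmon 6.
With no serving limits, spend the whole cost allowance on banana: $12.02 / $0.30 × 18 mg = 721.2 mg.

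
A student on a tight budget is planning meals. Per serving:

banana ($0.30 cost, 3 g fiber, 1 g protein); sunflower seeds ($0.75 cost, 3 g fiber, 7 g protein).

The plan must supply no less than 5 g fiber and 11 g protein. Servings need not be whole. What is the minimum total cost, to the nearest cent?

$1.20

At the optimum either one food covers both requirements or two foods hit both targets exactly; no other combination can be cheaper.
banana only: max(5/3, 11/1) = 11 servings → $3.30.
sunflower seeds only: max(5/3, 11/7) = 1.667 servings → $1.25.
banana + sunflower seeds with both tight: 0.1111 servings and 1.556 servings → $1.20.
Cheapest feasible corner: $1.20.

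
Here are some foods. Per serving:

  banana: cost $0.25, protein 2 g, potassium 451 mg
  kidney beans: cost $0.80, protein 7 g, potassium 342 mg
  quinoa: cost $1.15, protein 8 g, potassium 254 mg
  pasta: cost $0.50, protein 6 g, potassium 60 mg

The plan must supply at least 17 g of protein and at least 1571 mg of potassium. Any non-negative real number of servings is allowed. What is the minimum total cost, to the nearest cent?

$1.69

At the optimum either one food covers both requirements or two foods hit both targets exactly; no other combination can be cheaper.
banana only: max(17/2, 1571/451) = 8.5 servings → $2.12.
kidney beans only: max(17/7, 1571/342) = 4.594 servings → $3.67.
quinoa only: max(17/8, 1571/254) = 6.185 servings → $7.11.
pasta only: max(17/6, 1571/60) = 26.18 servings → $13.09.
banana + kidney beans with both tight: 2.096 servings and 1.83 servings → $1.99.
banana + quinoa with both tight: 2.661 servings and 1.46 servings → $2.34.
banana + pasta with both tight: 3.251 servings and 1.75 servings → $1.69.
kidney beans + quinoa with both targets exact would need a negative amount; discard.
kidney beans + pasta: intersection lies outside the first quadrant.
quinoa + pasta: the both-tight solution has a negative serving — not a feasible corner.
The minimum over all feasible corners is $1.69.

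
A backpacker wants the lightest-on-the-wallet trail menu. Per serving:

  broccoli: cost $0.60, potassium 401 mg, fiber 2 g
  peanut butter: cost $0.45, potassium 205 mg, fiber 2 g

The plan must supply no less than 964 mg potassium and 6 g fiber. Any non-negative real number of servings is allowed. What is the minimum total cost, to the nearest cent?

$1.62

For a min-cost LP with two ≥-constraints, a basic feasible solution has at most two positive variables.
broccoli only: max(964/401, 6/2) = 3 servings → $1.80.
peanut butter only: max(964/205, 6/2) = 4.702 servings → $2.12.
broccoli + peanut butter with both tight: 1.781 servings and 1.219 servings → $1.62.
Cheapest feasible corner: $1.62.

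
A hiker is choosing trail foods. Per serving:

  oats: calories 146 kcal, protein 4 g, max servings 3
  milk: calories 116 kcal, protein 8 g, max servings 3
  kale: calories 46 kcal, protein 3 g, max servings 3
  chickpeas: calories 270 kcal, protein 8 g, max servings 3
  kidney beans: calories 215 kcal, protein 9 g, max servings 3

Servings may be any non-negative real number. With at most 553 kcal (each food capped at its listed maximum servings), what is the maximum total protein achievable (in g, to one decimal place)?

Protein per kcal: milk 0.06897, kale 0.06522, kidney beans 0.04186, chickpeas 0.02963, oats 0.0274.
Take 3 servings of milk: uses 348 kcal, +24.0 g protein (running total 24.0 g).
Take 3 servings of kale: uses 138 kcal, +9.0 g protein (running total 33.0 g).
Take 0.3116 servings of kidney beans: uses 67 kcal, +2.8 g protein (running total 35.8 g).
Filling greedily by protein-per-kcal is optimal for one linear limit, giving 35.8 g.

35.8 g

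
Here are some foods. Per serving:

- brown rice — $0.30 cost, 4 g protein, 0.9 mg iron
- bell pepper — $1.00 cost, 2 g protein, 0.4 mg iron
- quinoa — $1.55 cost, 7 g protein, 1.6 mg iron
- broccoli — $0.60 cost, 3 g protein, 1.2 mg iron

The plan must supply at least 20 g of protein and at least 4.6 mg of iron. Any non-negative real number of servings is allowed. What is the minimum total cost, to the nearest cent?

brown rice only: max(20/4, 4.6/0.9) = 5.111 servings → $1.53.
bell pepper only: max(20/2, 4.6/0.4) = 11.5 servings → $11.50.
quinoa only: max(20/7, 4.6/1.6) = 2.875 servings → $4.46.
broccoli only: max(20/3, 4.6/1.2) = 6.667 servings → $4.00.
brown rice + bell pepper with both targets exact would need a negative amount; discard.
brown rice + quinoa with both targets exact would need a negative amount; discard.
brown rice + broccoli with both tight: 4.857 servings and 0.1905 servings → $1.57.
bell pepper + quinoa with both targets exact would need a negative amount; discard.
bell pepper + broccoli with both tight: 8.5 servings and 1 serving → $9.10.
quinoa + broccoli with both tight: 2.833 servings and 0.05556 servings → $4.42.
So the least-cost plan costs $1.53.

$1.53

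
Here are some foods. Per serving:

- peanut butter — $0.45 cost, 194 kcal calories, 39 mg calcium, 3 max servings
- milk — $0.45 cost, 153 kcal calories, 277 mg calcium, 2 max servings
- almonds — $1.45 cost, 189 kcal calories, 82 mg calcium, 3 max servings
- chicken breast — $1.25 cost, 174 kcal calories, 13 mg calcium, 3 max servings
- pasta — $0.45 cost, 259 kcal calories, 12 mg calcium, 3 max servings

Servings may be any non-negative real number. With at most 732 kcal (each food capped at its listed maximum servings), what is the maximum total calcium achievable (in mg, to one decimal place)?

Calcium per kcal: milk 1.81, almonds 0.4339, peanut butter 0.201, chicken breast 0.07471, pasta 0.04633.
Take 2 servings of milk: uses 306 kcal, +554.0 mg calcium (running total 554.0 mg).
Take 2.254 servings of almonds: uses 426 kcal, +184.8 mg calcium (running total 738.8 mg).
Filling greedily by calcium-per-kcal is optimal for one linear limit, giving 738.8 mg.

738.8 mg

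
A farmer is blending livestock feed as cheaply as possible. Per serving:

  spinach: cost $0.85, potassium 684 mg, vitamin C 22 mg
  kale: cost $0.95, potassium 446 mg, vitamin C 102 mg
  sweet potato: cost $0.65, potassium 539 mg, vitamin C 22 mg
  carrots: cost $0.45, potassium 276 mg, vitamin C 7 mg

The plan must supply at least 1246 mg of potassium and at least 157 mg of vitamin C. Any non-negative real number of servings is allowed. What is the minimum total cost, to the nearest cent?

$2.02

With two linear requirements the optimum uses one or two foods; enumerate the corners.
spinach only: max(1246/684, 157/22) = 7.136 servings → $6.07.
kale only: max(1246/446, 157/102) = 2.794 servings → $2.65.
sweet potato only: max(1246/539, 157/22) = 7.136 servings → $4.64.
carrots only: max(1246/276, 157/7) = 22.43 servings → $10.09.
spinach + kale with both tight: 0.9519 servings and 1.334 servings → $2.08.
spinach + sweet potato: intersection lies outside the first quadrant.
spinach + carrots: intersection lies outside the first quadrant.
kale + sweet potato with both tight: 1.267 servings and 1.264 servings → $2.02.
kale + carrots with both tight: 1.383 servings and 2.28 servings → $2.34.
sweet potato + carrots: intersection lies outside the first quadrant.
The minimum over all feasible corners is $2.02.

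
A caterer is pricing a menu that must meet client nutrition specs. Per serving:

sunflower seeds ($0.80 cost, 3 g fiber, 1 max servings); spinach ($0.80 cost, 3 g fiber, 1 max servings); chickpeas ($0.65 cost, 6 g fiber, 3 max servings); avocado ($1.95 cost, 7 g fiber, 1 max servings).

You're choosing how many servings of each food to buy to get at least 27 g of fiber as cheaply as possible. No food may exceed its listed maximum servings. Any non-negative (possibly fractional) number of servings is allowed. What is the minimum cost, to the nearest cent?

Cost per g of fiber: chickpeas $0.1083, sunflower seeds $0.2667, spinach $0.2667, avocado $0.2786.
Take 3 servings of chickpeas: +18.0 g fiber for $1.95 (total $1.95, still need 9.0 g).
Take 1 serving of sunflower seeds: +3.0 g fiber for $0.80 (total $2.75, still need 6.0 g).
Take 1 serving of spinach: +3.0 g fiber for $0.80 (total $3.55, still need 3.0 g).
Take 0.4286 servings of avocado: +3.0 g fiber for $0.84 (total $4.39, still need 0.0 g).
Filling from the cheapest source first is optimal under one linear minimum: $4.39.

$4.39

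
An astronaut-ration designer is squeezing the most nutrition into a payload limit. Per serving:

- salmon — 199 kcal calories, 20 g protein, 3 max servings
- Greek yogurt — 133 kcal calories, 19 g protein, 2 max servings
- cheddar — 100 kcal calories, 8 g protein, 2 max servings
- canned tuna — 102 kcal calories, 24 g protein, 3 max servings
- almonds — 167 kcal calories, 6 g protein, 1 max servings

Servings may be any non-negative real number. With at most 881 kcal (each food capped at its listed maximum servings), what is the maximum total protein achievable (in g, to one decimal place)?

Protein per kcal: canned tuna 0.2353, Greek yogurt 0.1429, salmon 0.1005, cheddar 0.08, almonds 0.03593.
Take 3 servings of canned tuna: uses 306 kcal, +72.0 g protein (running total 72.0 g).
Take 2 servings of Greek yogurt: uses 266 kcal, +38.0 g protein (running total 110.0 g).
Take 1.553 servings of salmon: uses 309 kcal, +31.1 g protein (running total 141.1 g).
Filling greedily by protein-per-kcal is optimal for one linear limit, giving 141.1 g.

141.1 g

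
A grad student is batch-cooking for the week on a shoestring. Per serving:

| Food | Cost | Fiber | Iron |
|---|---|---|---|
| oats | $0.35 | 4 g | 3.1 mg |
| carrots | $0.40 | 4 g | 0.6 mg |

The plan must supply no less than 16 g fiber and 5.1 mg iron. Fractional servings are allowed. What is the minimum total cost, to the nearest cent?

$1.40

oats only: max(16/4, 5.1/3.1) = 4 servings → $1.40.
carrots only: max(16/4, 5.1/0.6) = 8.5 servings → $3.40.
oats + carrots with both tight: 1.08 servings and 2.92 servings → $1.55.
Cheapest feasible corner: $1.40.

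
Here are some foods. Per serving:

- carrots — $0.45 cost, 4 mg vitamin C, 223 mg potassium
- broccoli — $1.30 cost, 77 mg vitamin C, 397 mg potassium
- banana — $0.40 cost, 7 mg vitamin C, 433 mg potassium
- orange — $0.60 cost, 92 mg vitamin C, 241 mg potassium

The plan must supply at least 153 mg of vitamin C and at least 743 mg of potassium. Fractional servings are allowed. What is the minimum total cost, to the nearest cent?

$1.29

carrots only: max(153/4, 743/223) = 38.25 servings → $17.21.
broccoli only: max(153/77, 743/397) = 1.987 servings → $2.58.
banana only: max(153/7, 743/433) = 21.86 servings → $8.74.
orange only: max(153/92, 743/241) = 3.083 servings → $1.85.
carrots + broccoli: intersection lies outside the first quadrant.
carrots + banana with both targets exact would need a negative amount; discard.
carrots + orange with both tight: 1.61 servings and 1.593 servings → $1.68.
broccoli + banana: intersection lies outside the first quadrant.
broccoli + orange with both tight: 1.752 servings and 0.1965 servings → $2.40.
banana + orange with both tight: 0.8253 servings and 1.6 servings → $1.29.
The minimum over all feasible corners is $1.29.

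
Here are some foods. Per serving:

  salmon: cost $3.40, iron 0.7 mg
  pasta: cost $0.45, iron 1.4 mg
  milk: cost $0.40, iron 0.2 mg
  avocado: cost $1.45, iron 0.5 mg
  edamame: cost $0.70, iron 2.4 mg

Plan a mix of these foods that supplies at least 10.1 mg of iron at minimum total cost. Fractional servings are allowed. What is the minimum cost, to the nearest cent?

Cost per mg of iron: edamame $0.2917, pasta $0.3214, milk $2.0000, avocado $2.9000, salmon $4.8571.
With no serving limits, use only edamame: 10.1 mg / 2.4 mg = 4.208 servings × $0.70 = $2.95.

$2.95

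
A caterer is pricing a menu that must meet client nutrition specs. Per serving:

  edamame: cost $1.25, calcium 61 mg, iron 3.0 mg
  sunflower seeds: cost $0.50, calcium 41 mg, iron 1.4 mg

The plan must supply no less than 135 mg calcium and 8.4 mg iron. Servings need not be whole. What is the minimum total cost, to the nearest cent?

$3.00

Minimising a linear cost over {calcium ≥ 135, iron ≥ 8.4, servings ≥ 0} — the optimum is at a vertex, using one or two foods.
edamame only: max(135/61, 8.4/3.0) = 2.8 servings → $3.50.
sunflower seeds only: max(135/41, 8.4/1.4) = 6 servings → $3.00.
edamame + sunflower seeds: the both-tight solution has a negative serving — not a feasible corner.
So the least-cost plan costs $3.00.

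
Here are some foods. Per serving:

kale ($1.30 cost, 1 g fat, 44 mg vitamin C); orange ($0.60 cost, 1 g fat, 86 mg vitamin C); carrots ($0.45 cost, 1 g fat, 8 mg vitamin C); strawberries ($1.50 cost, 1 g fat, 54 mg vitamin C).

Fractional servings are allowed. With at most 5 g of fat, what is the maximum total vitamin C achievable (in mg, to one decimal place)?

Vitamin C per g fat: orange 86, strawberries 54, kale 44, carrots 8.
With no serving limits, spend the whole fat allowance on orange: 5 g / 1 g × 86 mg = 430.0 mg.

430.0 mg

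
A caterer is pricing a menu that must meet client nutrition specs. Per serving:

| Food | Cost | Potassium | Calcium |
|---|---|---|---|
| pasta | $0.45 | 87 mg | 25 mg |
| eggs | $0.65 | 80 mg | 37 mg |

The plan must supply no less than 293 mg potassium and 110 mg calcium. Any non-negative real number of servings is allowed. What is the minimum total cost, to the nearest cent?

$1.95

The cheapest plan sits at a corner of the feasible region — with two constraints it uses at most two foods.
pasta only: max(293/87, 110/25) = 4.4 servings → $1.98.
eggs only: max(293/80, 110/37) = 3.663 servings → $2.38.
pasta + eggs with both tight: 1.674 servings and 1.842 servings → $1.95.
The minimum over all feasible corners is $1.95.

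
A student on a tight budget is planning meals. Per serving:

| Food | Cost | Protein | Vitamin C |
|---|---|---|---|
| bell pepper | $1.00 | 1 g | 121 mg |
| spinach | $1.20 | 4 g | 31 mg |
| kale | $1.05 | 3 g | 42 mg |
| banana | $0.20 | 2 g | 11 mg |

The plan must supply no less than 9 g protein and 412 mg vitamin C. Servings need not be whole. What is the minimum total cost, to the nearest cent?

$3.72

With two linear requirements the optimum uses one or two foods; enumerate the corners.
bell pepper only: max(9/1, 412/121) = 9 servings → $9.00.
spinach only: max(9/4, 412/31) = 13.29 servings → $15.95.
kale only: max(9/3, 412/42) = 9.81 servings → $10.30.
banana only: max(9/2, 412/11) = 37.45 servings → $7.49.
bell pepper + spinach with both tight: 3.022 servings and 1.494 servings → $4.82.
bell pepper + kale with both tight: 2.673 servings and 2.109 servings → $4.89.
bell pepper + banana with both tight: 3.139 servings and 2.931 servings → $3.72.
spinach + kale with both targets exact would need a negative amount; discard.
spinach + banana: intersection lies outside the first quadrant.
kale + banana: the both-tight solution has a negative serving — not a feasible corner.
The minimum over all feasible corners is $3.72.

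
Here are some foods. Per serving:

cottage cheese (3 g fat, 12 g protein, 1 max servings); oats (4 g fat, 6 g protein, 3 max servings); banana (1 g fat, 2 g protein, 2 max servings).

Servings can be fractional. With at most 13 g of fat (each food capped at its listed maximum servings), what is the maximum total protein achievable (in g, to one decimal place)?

Protein per g fat: cottage cheese 4, banana 2, oats 1.5.
Take 1 serving of cottage cheese: uses 3 g fat, +12.0 g protein (running total 12.0 g).
Take 2 servings of banana: uses 2 g fat, +4.0 g protein (running total 16.0 g).
Take 2 servings of oats: uses 8 g fat, +12.0 g protein (running total 28.0 g).
Filling greedily by protein-per-g fat is optimal for one linear limit, giving 28.0 g.

28.0 g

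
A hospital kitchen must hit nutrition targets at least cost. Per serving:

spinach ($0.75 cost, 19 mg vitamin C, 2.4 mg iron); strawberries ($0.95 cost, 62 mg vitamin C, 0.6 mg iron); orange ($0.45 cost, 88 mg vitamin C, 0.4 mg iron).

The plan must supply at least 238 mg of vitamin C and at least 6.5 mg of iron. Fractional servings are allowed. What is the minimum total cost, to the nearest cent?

Two binding constraints pin down two serving amounts, so the optimal mix uses at most two foods. The candidates are each food alone (scaled to the tighter of vitamin C/iron) and each pair with both constraints tight.
spinach only: max(238/19, 6.5/2.4) = 12.53 servings → $9.39.
strawberries only: max(238/62, 6.5/0.6) = 10.83 servings → $10.29.
orange only: max(238/88, 6.5/0.4) = 16.25 servings → $7.31.
spinach + strawberries with both tight: 1.894 servings and 3.258 servings → $4.52.
spinach + orange with both tight: 2.342 servings and 2.199 servings → $2.75.
strawberries + orange with both targets exact would need a negative amount; discard.
So the least-cost plan costs $2.75.

$2.75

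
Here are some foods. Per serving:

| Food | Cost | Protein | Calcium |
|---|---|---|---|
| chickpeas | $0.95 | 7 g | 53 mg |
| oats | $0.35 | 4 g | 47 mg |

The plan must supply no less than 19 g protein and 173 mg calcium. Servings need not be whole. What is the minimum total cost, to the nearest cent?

$1.66

The cheapest plan sits at a corner of the feasible region — with two constraints it uses at most two foods.
chickpeas only: max(19/7, 173/53) = 3.264 servings → $3.10.
oats only: max(19/4, 173/47) = 4.75 servings → $1.66.
chickpeas + oats with both tight: 1.718 servings and 1.744 servings → $2.24.
So the least-cost plan costs $1.66.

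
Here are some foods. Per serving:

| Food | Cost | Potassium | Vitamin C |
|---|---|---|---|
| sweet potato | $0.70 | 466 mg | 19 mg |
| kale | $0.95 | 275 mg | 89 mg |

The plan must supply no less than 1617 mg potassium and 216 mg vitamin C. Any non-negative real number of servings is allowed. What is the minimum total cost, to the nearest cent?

Check every corner: each single food scaled to meet both minima, and each pair solved so both constraints bind.
sweet potato only: max(1617/466, 216/19) = 11.37 servings → $7.96.
kale only: max(1617/275, 216/89) = 5.88 servings → $5.59.
sweet potato + kale with both tight: 2.331 servings and 1.929 servings → $3.46.
So the least-cost plan costs $3.46.

$3.46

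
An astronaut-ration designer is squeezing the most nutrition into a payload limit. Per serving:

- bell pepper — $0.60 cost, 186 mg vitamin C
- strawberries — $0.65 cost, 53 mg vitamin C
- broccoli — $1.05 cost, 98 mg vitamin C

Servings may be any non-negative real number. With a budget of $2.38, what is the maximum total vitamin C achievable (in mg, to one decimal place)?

Vitamin C per dollar: bell pepper 310, broccoli 93.33, strawberries 81.54.
With no serving limits, spend the whole cost allowance on bell pepper: $2.38 / $0.60 × 186 mg = 737.8 mg.

737.8 mg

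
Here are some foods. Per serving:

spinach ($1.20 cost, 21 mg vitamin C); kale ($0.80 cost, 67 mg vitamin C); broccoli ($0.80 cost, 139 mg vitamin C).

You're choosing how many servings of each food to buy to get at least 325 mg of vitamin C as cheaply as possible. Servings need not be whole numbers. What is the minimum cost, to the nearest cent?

Cost per mg of vitamin C: broccoli $0.0058, kale $0.0119, spinach $0.0571.
With no serving limits, use only broccoli: 325 mg / 139 mg = 2.338 servings × $0.80 = $1.87.

$1.87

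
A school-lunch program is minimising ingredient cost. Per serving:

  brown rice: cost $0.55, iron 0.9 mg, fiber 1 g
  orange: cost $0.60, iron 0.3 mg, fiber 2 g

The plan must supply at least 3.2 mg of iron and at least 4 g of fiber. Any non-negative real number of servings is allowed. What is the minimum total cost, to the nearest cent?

$2.07

At the optimum either one food covers both requirements or two foods hit both targets exactly; no other combination can be cheaper.
brown rice only: max(3.2/0.9, 4/1) = 4 servings → $2.20.
orange only: max(3.2/0.3, 4/2) = 10.67 servings → $6.40.
brown rice + orange with both tight: 3.467 servings and 0.2667 servings → $2.07.
The minimum over all feasible corners is $2.07.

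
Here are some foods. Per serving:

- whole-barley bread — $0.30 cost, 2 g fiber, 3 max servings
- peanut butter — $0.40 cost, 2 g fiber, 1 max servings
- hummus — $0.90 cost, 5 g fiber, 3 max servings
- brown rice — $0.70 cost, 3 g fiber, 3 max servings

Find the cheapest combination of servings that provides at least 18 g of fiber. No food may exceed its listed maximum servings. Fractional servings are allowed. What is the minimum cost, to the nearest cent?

$3.06

Cost per g of fiber: whole-barley bread $0.1500, hummus $0.1800, peanut butter $0.2000, brown rice $0.2333.
Take 3 servings of whole-barley bread: +6.0 g fiber for $0.90 (total $0.90, still need 12.0 g).
Take 2.4 servings of hummus: +12.0 g fiber for $2.16 (total $3.06, still need 0.0 g).
Filling from the cheapest source first is optimal under one linear minimum: $3.06.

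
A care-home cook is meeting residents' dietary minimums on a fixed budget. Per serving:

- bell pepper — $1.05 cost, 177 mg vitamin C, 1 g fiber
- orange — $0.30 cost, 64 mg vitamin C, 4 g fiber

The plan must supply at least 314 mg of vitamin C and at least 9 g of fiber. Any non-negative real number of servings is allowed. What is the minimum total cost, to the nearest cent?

For a min-cost LP with two ≥-constraints, a basic feasible solution has at most two positive variables.
bell pepper only: max(314/177, 9/1) = 9 servings → $9.45.
orange only: max(314/64, 9/4) = 4.906 servings → $1.47.
bell pepper + orange with both tight: 1.056 servings and 1.986 servings → $1.70.
So the least-cost plan costs $1.47.

$1.47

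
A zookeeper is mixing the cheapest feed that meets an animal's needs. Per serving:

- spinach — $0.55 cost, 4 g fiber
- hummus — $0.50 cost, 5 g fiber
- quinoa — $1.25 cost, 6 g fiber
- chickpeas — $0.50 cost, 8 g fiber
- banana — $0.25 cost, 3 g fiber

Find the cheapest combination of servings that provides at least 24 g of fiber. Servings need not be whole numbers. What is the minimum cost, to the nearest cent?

$1.50

Cost per g of fiber: chickpeas $0.0625, banana $0.0833, hummus $0.1000, spinach $0.1375, quinoa $0.2083.
With no serving limits, use only chickpeas: 24 g / 8 g = 3 servings × $0.50 = $1.50.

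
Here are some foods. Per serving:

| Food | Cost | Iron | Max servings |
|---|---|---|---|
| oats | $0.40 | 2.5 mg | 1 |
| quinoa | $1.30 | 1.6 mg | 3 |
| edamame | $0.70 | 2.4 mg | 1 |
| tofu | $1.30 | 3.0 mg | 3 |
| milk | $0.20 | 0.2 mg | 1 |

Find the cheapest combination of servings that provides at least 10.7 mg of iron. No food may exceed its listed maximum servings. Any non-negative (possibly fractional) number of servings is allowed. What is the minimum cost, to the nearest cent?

$3.61

Cost per mg of iron: oats $0.1600, edamame $0.2917, tofu $0.4333, quinoa $0.8125, milk $1.0000.
Take 1 serving of oats: +2.5 mg iron for $0.40 (total $0.40, still need 8.2 mg).
Take 1 serving of edamame: +2.4 mg iron for $0.70 (total $1.10, still need 5.8 mg).
Take 1.933 servings of tofu: +5.8 mg iron for $2.51 (total $3.61, still need 0.0 mg).
Greedy by cheapest-per-mg is optimal for a single linear constraint, so the minimum cost is $3.61.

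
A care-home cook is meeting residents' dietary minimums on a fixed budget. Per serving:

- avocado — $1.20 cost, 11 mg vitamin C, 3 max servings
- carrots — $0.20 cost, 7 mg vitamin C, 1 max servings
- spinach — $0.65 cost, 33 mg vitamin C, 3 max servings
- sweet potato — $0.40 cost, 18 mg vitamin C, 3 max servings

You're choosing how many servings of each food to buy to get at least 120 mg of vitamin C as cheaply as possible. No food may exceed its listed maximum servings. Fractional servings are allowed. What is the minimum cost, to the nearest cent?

$2.42

Cost per mg of vitamin C: spinach $0.0197, sweet potato $0.0222, carrots $0.0286, avocado $0.1091.
Take 3 servings of spinach: +99.0 mg vitamin C for $1.95 (total $1.95, still need 21.0 mg).
Take 1.167 servings of sweet potato: +21.0 mg vitamin C for $0.47 (total $2.42, still need 0.0 mg).
Filling from the cheapest source first is optimal under one linear minimum: $2.42.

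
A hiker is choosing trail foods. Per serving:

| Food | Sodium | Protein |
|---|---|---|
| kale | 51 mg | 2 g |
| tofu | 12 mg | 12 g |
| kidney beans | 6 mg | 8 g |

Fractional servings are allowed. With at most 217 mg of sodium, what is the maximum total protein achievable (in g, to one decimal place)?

289.3 g

Protein per mg sodium: kidney beans 1.333, tofu 1, kale 0.03922.
With no serving limits, spend the whole sodium allowance on kidney beans: 217 mg / 6 mg × 8 g = 289.3 g.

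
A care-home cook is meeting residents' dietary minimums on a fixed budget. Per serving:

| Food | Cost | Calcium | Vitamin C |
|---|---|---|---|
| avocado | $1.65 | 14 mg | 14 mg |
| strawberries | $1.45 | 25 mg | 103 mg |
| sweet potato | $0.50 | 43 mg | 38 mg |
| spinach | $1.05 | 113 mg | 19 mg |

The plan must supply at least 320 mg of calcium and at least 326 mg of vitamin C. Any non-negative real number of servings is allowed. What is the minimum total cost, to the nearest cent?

A basic optimal solution has at most two foods positive. Try each food alone and each pair with both targets met exactly.
avocado only: max(320/14, 326/14) = 23.29 servings → $38.42.
strawberries only: max(320/25, 326/103) = 12.8 servings → $18.56.
sweet potato only: max(320/43, 326/38) = 8.579 servings → $4.29.
spinach only: max(320/113, 326/19) = 17.16 servings → $18.02.
avocado + strawberries with both tight: 22.72 servings and 0.07692 servings → $37.60.
avocado + sweet potato with both targets exact would need a negative amount; discard.
avocado + spinach with both targets exact would need a negative amount; discard.
strawberries + sweet potato with both tight: 0.5341 servings and 7.131 servings → $4.34.
strawberries + spinach with both tight: 2.755 servings and 2.222 servings → $6.33.
sweet potato + spinach with both targets exact would need a negative amount; discard.
The minimum over all feasible corners is $4.29.

$4.29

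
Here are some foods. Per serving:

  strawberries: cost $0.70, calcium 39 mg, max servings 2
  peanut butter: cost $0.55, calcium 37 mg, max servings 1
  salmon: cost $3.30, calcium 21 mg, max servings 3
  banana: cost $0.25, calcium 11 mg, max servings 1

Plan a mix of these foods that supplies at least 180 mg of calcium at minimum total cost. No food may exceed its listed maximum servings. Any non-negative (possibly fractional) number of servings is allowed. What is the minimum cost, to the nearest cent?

$10.69

Cost per mg of calcium: peanut butter $0.0149, strawberries $0.0179, banana $0.0227, salmon $0.1571.
Take 1 serving of peanut butter: +37.0 mg calcium for $0.55 (total $0.55, still need 143.0 mg).
Take 2 servings of strawberries: +78.0 mg calcium for $1.40 (total $1.95, still need 65.0 mg).
Take 1 serving of banana: +11.0 mg calcium for $0.25 (total $2.20, still need 54.0 mg).
Take 2.571 servings of salmon: +54.0 mg calcium for $8.49 (total $10.69, still need 0.0 mg).
Greedy by cheapest-per-mg is optimal for a single linear constraint, so the minimum cost is $10.69.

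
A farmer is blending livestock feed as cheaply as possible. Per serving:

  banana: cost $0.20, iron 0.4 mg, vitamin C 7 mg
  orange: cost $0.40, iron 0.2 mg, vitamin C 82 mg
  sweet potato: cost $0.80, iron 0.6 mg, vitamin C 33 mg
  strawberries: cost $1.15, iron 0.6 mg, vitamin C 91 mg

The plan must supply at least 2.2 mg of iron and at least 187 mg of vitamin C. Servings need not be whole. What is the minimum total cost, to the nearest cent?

The cheapest plan sits at a corner of the feasible region — with two constraints it uses at most two foods.
banana only: max(2.2/0.4, 187/7) = 26.71 servings → $5.34.
orange only: max(2.2/0.2, 187/82) = 11 servings → $4.40.
sweet potato only: max(2.2/0.6, 187/33) = 5.667 servings → $4.53.
strawberries only: max(2.2/0.6, 187/91) = 3.667 servings → $4.22.
banana + orange with both tight: 4.554 servings and 1.892 servings → $1.67.
banana + sweet potato: the both-tight solution has a negative serving — not a feasible corner.
banana + strawberries with both tight: 2.733 servings and 1.845 servings → $2.67.
orange + sweet potato with both tight: 0.9296 servings and 3.357 servings → $3.06.
orange + strawberries with both targets exact would need a negative amount; discard.
sweet potato + strawberries with both tight: 2.529 servings and 1.138 servings → $3.33.
The minimum over all feasible corners is $1.67.

$1.67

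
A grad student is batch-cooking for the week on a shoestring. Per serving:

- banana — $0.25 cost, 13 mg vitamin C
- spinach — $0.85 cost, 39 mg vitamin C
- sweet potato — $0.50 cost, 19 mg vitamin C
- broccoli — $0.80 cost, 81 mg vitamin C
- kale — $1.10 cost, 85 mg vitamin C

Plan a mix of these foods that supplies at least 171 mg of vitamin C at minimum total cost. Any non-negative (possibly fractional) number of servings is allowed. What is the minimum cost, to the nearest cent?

$1.69

Cost per mg of vitamin C: broccoli $0.0099, kale $0.0129, banana $0.0192, spinach $0.0218, sweet potato $0.0263.
With no serving limits, use only broccoli: 171 mg / 81 mg = 2.111 servings × $0.80 = $1.69.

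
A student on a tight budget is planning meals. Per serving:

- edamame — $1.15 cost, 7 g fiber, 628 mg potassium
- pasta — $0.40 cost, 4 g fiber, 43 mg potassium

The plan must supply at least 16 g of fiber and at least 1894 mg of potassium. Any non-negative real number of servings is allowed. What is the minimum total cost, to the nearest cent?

A basic optimal solution has at most two foods positive. Try each food alone and each pair with both targets met exactly.
edamame only: max(16/7, 1894/628) = 3.016 servings → $3.47.
pasta only: max(16/4, 1894/43) = 44.05 servings → $17.62.
edamame + pasta: the both-tight solution has a negative serving — not a feasible corner.
The minimum over all feasible corners is $3.47.

$3.47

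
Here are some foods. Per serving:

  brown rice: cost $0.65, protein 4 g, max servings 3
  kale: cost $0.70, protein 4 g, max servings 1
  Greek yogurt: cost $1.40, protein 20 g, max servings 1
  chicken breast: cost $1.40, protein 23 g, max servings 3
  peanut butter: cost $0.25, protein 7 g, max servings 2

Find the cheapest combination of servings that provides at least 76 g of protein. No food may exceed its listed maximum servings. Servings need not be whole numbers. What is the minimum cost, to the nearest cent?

Cost per g of protein: peanut butter $0.0357, chicken breast $0.0609, Greek yogurt $0.0700, brown rice $0.1625, kale $0.1750.
Take 2 servings of peanut butter: +14.0 g protein for $0.50 (total $0.50, still need 62.0 g).
Take 2.696 servings of chicken breast: +62.0 g protein for $3.77 (total $4.27, still need 0.0 g).
Filling from the cheapest source first is optimal under one linear minimum: $4.27.

$4.27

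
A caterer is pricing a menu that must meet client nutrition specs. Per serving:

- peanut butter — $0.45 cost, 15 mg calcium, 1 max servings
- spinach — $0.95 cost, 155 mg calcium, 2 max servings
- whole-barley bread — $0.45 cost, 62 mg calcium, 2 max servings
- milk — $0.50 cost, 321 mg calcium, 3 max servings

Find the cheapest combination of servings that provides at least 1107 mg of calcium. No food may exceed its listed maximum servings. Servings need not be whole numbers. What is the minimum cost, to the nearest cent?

Cost per mg of calcium: milk $0.0016, spinach $0.0061, whole-barley bread $0.0073, peanut butter $0.0300.
Take 3 servings of milk: +963.0 mg calcium for $1.50 (total $1.50, still need 144.0 mg).
Take 0.929 servings of spinach: +144.0 mg calcium for $0.88 (total $2.38, still need 0.0 mg).
Filling from the cheapest source first is optimal under one linear minimum: $2.38.

$2.38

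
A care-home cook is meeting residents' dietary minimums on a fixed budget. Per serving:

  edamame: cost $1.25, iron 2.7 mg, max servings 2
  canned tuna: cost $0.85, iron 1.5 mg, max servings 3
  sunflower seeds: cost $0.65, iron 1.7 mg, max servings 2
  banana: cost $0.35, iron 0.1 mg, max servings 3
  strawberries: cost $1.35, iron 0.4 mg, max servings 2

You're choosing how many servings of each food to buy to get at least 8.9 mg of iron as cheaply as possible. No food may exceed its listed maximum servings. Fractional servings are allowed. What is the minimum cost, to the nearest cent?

$3.86

Cost per mg of iron: sunflower seeds $0.3824, edamame $0.4630, canned tuna $0.5667, strawberries $3.3750, banana $3.5000.
Take 2 servings of sunflower seeds: +3.4 mg iron for $1.30 (total $1.30, still need 5.5 mg).
Take 2 servings of edamame: +5.4 mg iron for $2.50 (total $3.80, still need 0.1 mg).
Take 0.06667 servings of canned tuna: +0.1 mg iron for $0.06 (total $3.86, still need 0.0 mg).
Filling from the cheapest source first is optimal under one linear minimum: $3.86.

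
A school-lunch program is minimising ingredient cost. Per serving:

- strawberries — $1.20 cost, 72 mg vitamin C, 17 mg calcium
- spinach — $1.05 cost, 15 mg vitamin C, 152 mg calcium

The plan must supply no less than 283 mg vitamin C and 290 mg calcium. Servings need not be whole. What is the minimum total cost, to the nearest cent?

$5.92

A basic optimal solution has at most two foods positive. Try each food alone and each pair with both targets met exactly.
strawberries only: max(283/72, 290/17) = 17.06 servings → $20.47.
spinach only: max(283/15, 290/152) = 18.87 servings → $19.81.
strawberries + spinach with both tight: 3.617 servings and 1.503 servings → $5.92.
The minimum over all feasible corners is $5.92.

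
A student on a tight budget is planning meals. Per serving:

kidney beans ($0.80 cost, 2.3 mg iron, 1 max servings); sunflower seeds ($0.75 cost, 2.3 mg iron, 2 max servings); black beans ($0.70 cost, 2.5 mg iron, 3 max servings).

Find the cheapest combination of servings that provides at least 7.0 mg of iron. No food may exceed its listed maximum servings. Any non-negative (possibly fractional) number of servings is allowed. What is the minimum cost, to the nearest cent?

Cost per mg of iron: black beans $0.2800, sunflower seeds $0.3261, kidney beans $0.3478.
Take 2.8 servings of black beans: +7.0 mg iron for $1.96 (total $1.96, still need 0.0 mg).
Filling from the cheapest source first is optimal under one linear minimum: $1.96.

$1.96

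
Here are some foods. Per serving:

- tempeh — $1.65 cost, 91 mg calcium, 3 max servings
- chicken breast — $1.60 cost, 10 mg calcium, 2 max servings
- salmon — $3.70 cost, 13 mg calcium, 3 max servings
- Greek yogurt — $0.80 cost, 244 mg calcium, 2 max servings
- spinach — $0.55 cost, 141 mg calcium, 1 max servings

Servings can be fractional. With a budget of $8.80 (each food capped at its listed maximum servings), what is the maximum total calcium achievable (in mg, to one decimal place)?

Calcium per dollar: Greek yogurt 305, spinach 256.4, tempeh 55.15, chicken breast 6.25, salmon 3.514.
Take 2 servings of Greek yogurt: spends $1.60, +488.0 mg calcium (running total 488.0 mg).
Take 1 serving of spinach: spends $0.55, +141.0 mg calcium (running total 629.0 mg).
Take 3 servings of tempeh: spends $4.95, +273.0 mg calcium (running total 902.0 mg).
Take 1.062 servings of chicken breast: spends $1.70, +10.6 mg calcium (running total 912.6 mg).
Filling greedily by calcium-per-dollar is optimal for one linear limit, giving 912.6 mg.

912.6 mg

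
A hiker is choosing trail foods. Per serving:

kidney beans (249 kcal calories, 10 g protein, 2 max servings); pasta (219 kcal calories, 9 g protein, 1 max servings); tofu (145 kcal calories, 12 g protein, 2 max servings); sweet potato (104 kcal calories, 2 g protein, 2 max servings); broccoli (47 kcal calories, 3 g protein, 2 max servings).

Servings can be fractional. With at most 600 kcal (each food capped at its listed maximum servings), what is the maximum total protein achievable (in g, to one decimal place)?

Protein per kcal: tofu 0.08276, broccoli 0.06383, pasta 0.0411, kidney beans 0.04016, sweet potato 0.01923.
Take 2 servings of tofu: uses 290 kcal, +24.0 g protein (running total 24.0 g).
Take 2 servings of broccoli: uses 94 kcal, +6.0 g protein (running total 30.0 g).
Take 0.9863 servings of pasta: uses 216 kcal, +8.9 g protein (running total 38.9 g).
Greedy by best ratio exhausts the calories allowance optimally: 38.9 g.

38.9 g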